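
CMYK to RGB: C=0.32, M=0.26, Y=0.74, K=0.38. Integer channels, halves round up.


R = 255 × (1-C) × (1-K) = 255 × 0.68 × 0.62 = 107.508 → 108
G = 255 × (1-M) × (1-K) = 255 × 0.74 × 0.62 = 116.994 → 117
B = 255 × (1-Y) × (1-K) = 255 × 0.26 × 0.62 = 41.106 → 41
= RGB(108, 117, 41)


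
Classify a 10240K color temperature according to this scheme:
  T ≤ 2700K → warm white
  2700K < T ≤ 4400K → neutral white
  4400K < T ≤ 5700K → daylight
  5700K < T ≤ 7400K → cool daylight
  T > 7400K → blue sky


Temperature: 10240K
10240K > 7400K → blue sky
Classification: blue sky


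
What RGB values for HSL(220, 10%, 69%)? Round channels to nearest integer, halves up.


H=220°, S=0.10, L=0.69
C = (1-|2L-1|)×S = (1-|0.38|)×0.10 = 0.062
H' = H/60 = 220/60 ≈ 3.6667; X = C×(1-|H' mod 2 - 1|) ≈ 0.0207
m = L - C/2 = 0.69 - 0.031 = 0.659
Sector ⌊H'⌋ = 3 → (R',G',B') = (0.0, ≈0.0207, 0.062)
RGB = ((R'+m)×255, (G'+m)×255, (B'+m)×255) = (168.045, 173.315, 183.855)
Round half up → RGB(168, 173, 184)


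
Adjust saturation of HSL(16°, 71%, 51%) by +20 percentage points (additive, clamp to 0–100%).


Original S = 71%
Adjustment = +20 percentage points
New S = 71 + (20) = 91
Clamp to [0, 100] → 91
= HSL(16°, 91%, 51%)


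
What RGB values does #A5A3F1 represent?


A5 → 165 (R)
A3 → 163 (G)
F1 → 241 (B)
= RGB(165, 163, 241)


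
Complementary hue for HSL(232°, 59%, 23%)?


Complement = opposite side of color wheel = hue + 180°
H' = (232 + 180) mod 360 = 52°
S and L unchanged.
= HSL(52°, 59%, 23%)


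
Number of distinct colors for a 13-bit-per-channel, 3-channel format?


Total bits = 13 bits/channel × 3 channels = 39 bits
Distinct colors = 2^39
= 549,755,813,888 colors


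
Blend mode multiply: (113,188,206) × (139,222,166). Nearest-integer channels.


Multiply: C = A×B/255, rounded to nearest integer
R: 113×139/255 = 15707/255 ≈ 61.596 → 62
G: 188×222/255 = 41736/255 ≈ 163.671 → 164
B: 206×166/255 = 34196/255 ≈ 134.102 → 134
= RGB(62, 164, 134)


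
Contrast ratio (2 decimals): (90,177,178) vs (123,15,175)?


Linearize each sRGB channel c=v/255: c/12.92 if c ≤ 0.04045 else ((c+0.055)/1.055)^2.4
L = 0.2126×R_lin + 0.7152×G_lin + 0.0722×B_lin
Color 1 (90,177,178):
  R=90: 90/255≈0.3529 > 0.04045 → ((0.3529+0.055)/1.055)^2.4 ≈ 0.10224
  G=177: 177/255≈0.6941 > 0.04045 → ((0.6941+0.055)/1.055)^2.4 ≈ 0.43966
  B=178: 178/255≈0.6980 > 0.04045 → ((0.6980+0.055)/1.055)^2.4 ≈ 0.44520
  L1 = 0.2126×0.10224 + 0.7152×0.43966 + 0.0722×0.44520 ≈ 0.36832
Color 2 (123,15,175):
  R=123: 123/255≈0.4824 > 0.04045 → ((0.4824+0.055)/1.055)^2.4 ≈ 0.19807
  G=15: 15/255≈0.0588 > 0.04045 → ((0.0588+0.055)/1.055)^2.4 ≈ 0.00478
  B=175: 175/255≈0.6863 > 0.04045 → ((0.6863+0.055)/1.055)^2.4 ≈ 0.42869
  L2 = 0.2126×0.19807 + 0.7152×0.00478 + 0.0722×0.42869 ≈ 0.07648
Lighter = 0.36832, Darker = 0.07648
Ratio = (L_lighter + 0.05) / (L_darker + 0.05)
Ratio = (0.36832 + 0.05) / (0.07648 + 0.05) = 0.41832 / 0.12648 ≈ 3.3075
Ratio ≈ 3.31:1


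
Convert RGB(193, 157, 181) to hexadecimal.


R = 193 → C1 (hex)
G = 157 → 9D (hex)
B = 181 → B5 (hex)
Hex = #C19DB5


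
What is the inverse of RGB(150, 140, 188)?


Invert: (255-R, 255-G, 255-B)
R: 255-150 = 105
G: 255-140 = 115
B: 255-188 = 67
= RGB(105, 115, 67)


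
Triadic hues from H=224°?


Triadic: equally spaced at 120° intervals
H1 = 224°
H2 = (224 + 120) mod 360 = 344°
H3 = (224 + 240) mod 360 = 104°
Triadic = 224°, 344°, 104°


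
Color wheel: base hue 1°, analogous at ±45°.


Base hue: 1°
Left analog: (1 - 45) mod 360 = 316°
Right analog: (1 + 45) mod 360 = 46°
Analogous hues = 316° and 46°


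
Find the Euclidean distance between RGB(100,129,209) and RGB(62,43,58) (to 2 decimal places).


d = √[(R₁-R₂)² + (G₁-G₂)² + (B₁-B₂)²]
d = √[(100-62)² + (129-43)² + (209-58)²]
d = √[1444 + 7396 + 22801]
d = √31641
d ≈ 177.88


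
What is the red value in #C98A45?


Color: #C98A45
R = C9 = 201
G = 8A = 138
B = 45 = 69
Red = 201


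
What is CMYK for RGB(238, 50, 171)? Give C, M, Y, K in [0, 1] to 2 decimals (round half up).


R'=238/255≈0.9333, G'=50/255≈0.1961, B'=171/255≈0.6706
K = 1 - max(R',G',B') = 1 - 238/255 = 17/255 = 0.06666… → 0.07
(1-R'-K)/(1-K) simplifies to (max-R)/max with max = 238:
C = (238-238)/238 = 0/238 = 0 → 0.00
M = (238-50)/238 = 188/238 = 0.78991… → 0.79
Y = (238-171)/238 = 67/238 = 0.28151… → 0.28
= CMYK(0.00, 0.79, 0.28, 0.07)


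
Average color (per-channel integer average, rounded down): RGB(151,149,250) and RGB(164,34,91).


Midpoint: each channel = ⌊(C₁+C₂)/2⌋
R: ⌊(151+164)/2⌋ = 157
G: ⌊(149+34)/2⌋ = 91
B: ⌊(250+91)/2⌋ = 170
= RGB(157, 91, 170)


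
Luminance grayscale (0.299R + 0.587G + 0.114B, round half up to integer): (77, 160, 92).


Gray = 0.299×R + 0.587×G + 0.114×B
Gray = 0.299×77 + 0.587×160 + 0.114×92
Gray = 23.023 + 93.920 + 10.488
Gray = 127.431 → round half up → 127
Gray = 127


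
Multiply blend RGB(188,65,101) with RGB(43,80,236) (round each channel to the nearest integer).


Multiply: C = A×B/255, rounded to nearest integer
R: 188×43/255 = 8084/255 ≈ 31.702 → 32
G: 65×80/255 = 5200/255 ≈ 20.392 → 20
B: 101×236/255 = 23836/255 ≈ 93.475 → 93
= RGB(32, 20, 93)


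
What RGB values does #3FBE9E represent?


3F → 63 (R)
BE → 190 (G)
9E → 158 (B)
= RGB(63, 190, 158)


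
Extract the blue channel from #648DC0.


Color: #648DC0
R = 64 = 100
G = 8D = 141
B = C0 = 192
Blue = 192


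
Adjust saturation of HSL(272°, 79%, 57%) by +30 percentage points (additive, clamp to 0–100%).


Original S = 79%
Adjustment = +30 percentage points
New S = 79 + (30) = 109
Clamp to [0, 100] → 100
= HSL(272°, 100%, 57%)


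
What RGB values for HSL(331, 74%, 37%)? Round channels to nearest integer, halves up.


H=331°, S=0.74, L=0.37
C = (1-|2L-1|)×S = (1-|-0.26|)×0.74 = 0.5476
H' = H/60 = 331/60 ≈ 5.5167; X = C×(1-|H' mod 2 - 1|) ≈ 0.2647
m = L - C/2 = 0.37 - 0.2738 = 0.0962
Sector ⌊H'⌋ = 5 → (R',G',B') = (0.5476, 0.0, ≈0.2647)
RGB = ((R'+m)×255, (G'+m)×255, (B'+m)×255) = (164.169, 24.531, 92.0227)
Round half up → RGB(164, 25, 92)


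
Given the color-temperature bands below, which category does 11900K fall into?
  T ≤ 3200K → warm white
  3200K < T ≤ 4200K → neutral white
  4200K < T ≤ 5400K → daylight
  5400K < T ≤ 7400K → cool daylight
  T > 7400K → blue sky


Temperature: 11900K
11900K > 7400K → blue sky
Classification: blue sky


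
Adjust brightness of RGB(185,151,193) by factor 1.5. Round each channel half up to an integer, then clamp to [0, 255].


Multiply each channel by 1.5, round half up, clamp to [0, 255]
R: 185×1.5 = 277.5 → round → 278 → clamp → 255
G: 151×1.5 = 226.5 → round → 227
B: 193×1.5 = 289.5 → round → 290 → clamp → 255
= RGB(255, 227, 255)


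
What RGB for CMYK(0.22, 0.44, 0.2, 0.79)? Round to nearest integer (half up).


R = 255 × (1-C) × (1-K) = 255 × 0.78 × 0.21 = 41.769 → 42
G = 255 × (1-M) × (1-K) = 255 × 0.56 × 0.21 = 29.988 → 30
B = 255 × (1-Y) × (1-K) = 255 × 0.80 × 0.21 = 42.84 → 43
= RGB(42, 30, 43)


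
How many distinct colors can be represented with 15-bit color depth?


Colors = 2^bits = 2^15
= 32,768 colors


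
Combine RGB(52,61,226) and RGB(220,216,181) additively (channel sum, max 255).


Additive: each channel = min(255, C₁+C₂)
R: 52+220 = 272 → 255
G: 61+216 = 277 → 255
B: 226+181 = 407 → 255
= RGB(255, 255, 255)


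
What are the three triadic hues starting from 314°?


Triadic: equally spaced at 120° intervals
H1 = 314°
H2 = (314 + 120) mod 360 = 74°
H3 = (314 + 240) mod 360 = 194°
Triadic = 314°, 74°, 194°


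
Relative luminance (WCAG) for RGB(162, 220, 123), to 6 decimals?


Linearize each channel (sRGB transfer function): c = v/255; c_lin = c/12.92 if c ≤ 0.04045, else ((c+0.055)/1.055)^2.4
  R: 162/255 ≈ 0.635294 > 0.04045 → ((0.635294+0.055)/1.055)^2.4 ≈ 0.361307
  G: 220/255 ≈ 0.862745 > 0.04045 → ((0.862745+0.055)/1.055)^2.4 ≈ 0.715694
  B: 123/255 ≈ 0.482353 > 0.04045 → ((0.482353+0.055)/1.055)^2.4 ≈ 0.198069
R_lin = 0.361307, G_lin = 0.715694, B_lin = 0.198069
L = 0.2126×R + 0.7152×G + 0.0722×B
L = 0.2126×0.361307 + 0.7152×0.715694 + 0.0722×0.198069
L ≈ 0.602978


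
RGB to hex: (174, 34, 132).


R = 174 → AE (hex)
G = 34 → 22 (hex)
B = 132 → 84 (hex)
Hex = #AE2284


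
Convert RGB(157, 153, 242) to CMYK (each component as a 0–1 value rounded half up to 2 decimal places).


R'=157/255≈0.6157, G'=153/255≈0.6000, B'=242/255≈0.9490
K = 1 - max(R',G',B') = 1 - 242/255 = 13/255 = 0.05098… → 0.05
(1-R'-K)/(1-K) simplifies to (max-R)/max with max = 242:
C = (242-157)/242 = 85/242 = 0.35123… → 0.35
M = (242-153)/242 = 89/242 = 0.36776… → 0.37
Y = (242-242)/242 = 0/242 = 0 → 0.00
= CMYK(0.35, 0.37, 0.00, 0.05)


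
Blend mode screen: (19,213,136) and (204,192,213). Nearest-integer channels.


Screen: C = 255 - (255-A)×(255-B)/255, rounded to nearest integer
R: 255 - (255-19)×(255-204)/255 = 255 - 12036/255 ≈ 255 - 47.200 = 207.800 → 208
G: 255 - (255-213)×(255-192)/255 = 255 - 2646/255 ≈ 255 - 10.376 = 244.624 → 245
B: 255 - (255-136)×(255-213)/255 = 255 - 4998/255 ≈ 255 - 19.600 = 235.400 → 235
= RGB(208, 245, 235)


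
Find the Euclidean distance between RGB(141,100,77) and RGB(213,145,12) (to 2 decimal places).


d = √[(R₁-R₂)² + (G₁-G₂)² + (B₁-B₂)²]
d = √[(141-213)² + (100-145)² + (77-12)²]
d = √[5184 + 2025 + 4225]
d = √11434
d ≈ 106.93


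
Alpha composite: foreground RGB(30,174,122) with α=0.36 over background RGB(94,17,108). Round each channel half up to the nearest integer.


C = α×F + (1-α)×B, with 1-α = 0.64
R: 0.36×30 + 0.64×94 = 10.80 + 60.16 = 70.96 → 71
G: 0.36×174 + 0.64×17 = 62.64 + 10.88 = 73.52 → 74
B: 0.36×122 + 0.64×108 = 43.92 + 69.12 = 113.04 → 113
= RGB(71, 74, 113)


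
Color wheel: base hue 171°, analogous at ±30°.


Base hue: 171°
Left analog: (171 - 30) mod 360 = 141°
Right analog: (171 + 30) mod 360 = 201°
Analogous hues = 141° and 201°


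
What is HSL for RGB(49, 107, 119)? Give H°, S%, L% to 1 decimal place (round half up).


Normalize: R'=49/255≈0.1922, G'=107/255≈0.4196, B'=119/255≈0.4667
Max=119/255, Min=49/255, Δ=Max-Min=70/255
L = (Max+Min)/2 = (119+49)/510 = 168/510 = 0.32941… → L = 32.9%
L ≤ 0.5 → S = Δ/(Max+Min) = 70/(119+49) = 70/168 = 0.41666… → S = 41.7%
(the 1/255 factors cancel in S and H, so raw channel differences can be used)
Max is B' → H = 60 × ((R-G)/Δ + 4) = 60 × ((49-107)/70 + 4)
  -58/70 + 4 = -0.8285… + 4 = 3.1714…
  H = 60 × 3.1714… = 190.285…° → H = 190.3°
= HSL(190.3°, 41.7%, 32.9%)


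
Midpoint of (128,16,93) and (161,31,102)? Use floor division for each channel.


Midpoint: each channel = ⌊(C₁+C₂)/2⌋
R: ⌊(128+161)/2⌋ = 144
G: ⌊(16+31)/2⌋ = 23
B: ⌊(93+102)/2⌋ = 97
= RGB(144, 23, 97)


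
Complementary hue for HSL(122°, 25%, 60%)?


Complement = opposite side of color wheel = hue + 180°
H' = (122 + 180) mod 360 = 302°
S and L unchanged.
= HSL(302°, 25%, 60%)


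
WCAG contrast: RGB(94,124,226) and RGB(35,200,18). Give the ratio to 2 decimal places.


Linearize each sRGB channel c=v/255: c/12.92 if c ≤ 0.04045 else ((c+0.055)/1.055)^2.4
L = 0.2126×R_lin + 0.7152×G_lin + 0.0722×B_lin
Color 1 (94,124,226):
  R=94: 94/255≈0.3686 > 0.04045 → ((0.3686+0.055)/1.055)^2.4 ≈ 0.11193
  G=124: 124/255≈0.4863 > 0.04045 → ((0.4863+0.055)/1.055)^2.4 ≈ 0.20156
  B=226: 226/255≈0.8863 > 0.04045 → ((0.8863+0.055)/1.055)^2.4 ≈ 0.76052
  L1 = 0.2126×0.11193 + 0.7152×0.20156 + 0.0722×0.76052 ≈ 0.22286
Color 2 (35,200,18):
  R=35: 35/255≈0.1373 > 0.04045 → ((0.1373+0.055)/1.055)^2.4 ≈ 0.01681
  G=200: 200/255≈0.7843 > 0.04045 → ((0.7843+0.055)/1.055)^2.4 ≈ 0.57758
  B=18: 18/255≈0.0706 > 0.04045 → ((0.0706+0.055)/1.055)^2.4 ≈ 0.00605
  L2 = 0.2126×0.01681 + 0.7152×0.57758 + 0.0722×0.00605 ≈ 0.41710
Lighter = 0.41710, Darker = 0.22286
Ratio = (L_lighter + 0.05) / (L_darker + 0.05)
Ratio = (0.41710 + 0.05) / (0.22286 + 0.05) = 0.46710 / 0.27286 ≈ 1.7119
Ratio ≈ 1.71:1


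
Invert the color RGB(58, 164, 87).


Invert: (255-R, 255-G, 255-B)
R: 255-58 = 197
G: 255-164 = 91
B: 255-87 = 168
= RGB(197, 91, 168)


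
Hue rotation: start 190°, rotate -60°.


New hue = (H + rotation) mod 360
New hue = (190 -60) mod 360
= 130 mod 360
= 130°


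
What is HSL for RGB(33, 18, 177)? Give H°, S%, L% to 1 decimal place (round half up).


Normalize: R'=33/255≈0.1294, G'=18/255≈0.0706, B'=177/255≈0.6941
Max=177/255, Min=18/255, Δ=Max-Min=159/255
L = (Max+Min)/2 = (177+18)/510 = 195/510 = 0.38235… → L = 38.2%
L ≤ 0.5 → S = Δ/(Max+Min) = 159/(177+18) = 159/195 = 0.81538… → S = 81.5%
(the 1/255 factors cancel in S and H, so raw channel differences can be used)
Max is B' → H = 60 × ((R-G)/Δ + 4) = 60 × ((33-18)/159 + 4)
  15/159 + 4 = 0.0943… + 4 = 4.0943…
  H = 60 × 4.0943… = 245.660…° → H = 245.7°
= HSL(245.7°, 81.5%, 38.2%)


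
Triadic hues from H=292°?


Triadic: equally spaced at 120° intervals
H1 = 292°
H2 = (292 + 120) mod 360 = 52°
H3 = (292 + 240) mod 360 = 172°
Triadic = 292°, 52°, 172°


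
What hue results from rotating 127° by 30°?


New hue = (H + rotation) mod 360
New hue = (127 + 30) mod 360
= 157 mod 360
= 157°


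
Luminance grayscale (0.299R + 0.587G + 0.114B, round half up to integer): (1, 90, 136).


Gray = 0.299×R + 0.587×G + 0.114×B
Gray = 0.299×1 + 0.587×90 + 0.114×136
Gray = 0.299 + 52.830 + 15.504
Gray = 68.633 → round half up → 69
Gray = 69


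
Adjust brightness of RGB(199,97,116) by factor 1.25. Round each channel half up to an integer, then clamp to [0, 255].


Multiply each channel by 1.25, round half up, clamp to [0, 255]
R: 199×1.25 = 248.75 → round → 249
G: 97×1.25 = 121.25 → round → 121
B: 116×1.25 = 145
= RGB(249, 121, 145)


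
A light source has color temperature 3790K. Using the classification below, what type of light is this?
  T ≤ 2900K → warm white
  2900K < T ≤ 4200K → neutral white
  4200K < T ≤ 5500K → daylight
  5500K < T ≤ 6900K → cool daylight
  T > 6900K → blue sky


Temperature: 3790K
2900K < 3790K ≤ 4200K → neutral white
Classification: neutral white


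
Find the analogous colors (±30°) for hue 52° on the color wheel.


Base hue: 52°
Left analog: (52 - 30) mod 360 = 22°
Right analog: (52 + 30) mod 360 = 82°
Analogous hues = 22° and 82°


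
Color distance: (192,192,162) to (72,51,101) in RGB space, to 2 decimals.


d = √[(R₁-R₂)² + (G₁-G₂)² + (B₁-B₂)²]
d = √[(192-72)² + (192-51)² + (162-101)²]
d = √[14400 + 19881 + 3721]
d = √38002
d ≈ 194.94


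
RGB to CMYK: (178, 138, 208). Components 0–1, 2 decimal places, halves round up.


R'=178/255≈0.6980, G'=138/255≈0.5412, B'=208/255≈0.8157
K = 1 - max(R',G',B') = 1 - 208/255 = 47/255 = 0.18431… → 0.18
(1-R'-K)/(1-K) simplifies to (max-R)/max with max = 208:
C = (208-178)/208 = 30/208 = 0.14423… → 0.14
M = (208-138)/208 = 70/208 = 0.33653… → 0.34
Y = (208-208)/208 = 0/208 = 0 → 0.00
= CMYK(0.14, 0.34, 0.00, 0.18)


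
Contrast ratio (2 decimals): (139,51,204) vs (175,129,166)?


Linearize each sRGB channel c=v/255: c/12.92 if c ≤ 0.04045 else ((c+0.055)/1.055)^2.4
L = 0.2126×R_lin + 0.7152×G_lin + 0.0722×B_lin
Color 1 (139,51,204):
  R=139: 139/255≈0.5451 > 0.04045 → ((0.5451+0.055)/1.055)^2.4 ≈ 0.25818
  G=51: 51/255≈0.2000 > 0.04045 → ((0.2000+0.055)/1.055)^2.4 ≈ 0.03310
  B=204: 204/255≈0.8000 > 0.04045 → ((0.8000+0.055)/1.055)^2.4 ≈ 0.60383
  L1 = 0.2126×0.25818 + 0.7152×0.03310 + 0.0722×0.60383 ≈ 0.12216
Color 2 (175,129,166):
  R=175: 175/255≈0.6863 > 0.04045 → ((0.6863+0.055)/1.055)^2.4 ≈ 0.42869
  G=129: 129/255≈0.5059 > 0.04045 → ((0.5059+0.055)/1.055)^2.4 ≈ 0.21953
  B=166: 166/255≈0.6510 > 0.04045 → ((0.6510+0.055)/1.055)^2.4 ≈ 0.38133
  L2 = 0.2126×0.42869 + 0.7152×0.21953 + 0.0722×0.38133 ≈ 0.27568
Lighter = 0.27568, Darker = 0.12216
Ratio = (L_lighter + 0.05) / (L_darker + 0.05)
Ratio = (0.27568 + 0.05) / (0.12216 + 0.05) = 0.32568 / 0.17216 ≈ 1.8917
Ratio ≈ 1.89:1


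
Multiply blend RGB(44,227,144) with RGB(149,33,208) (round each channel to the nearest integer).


Multiply: C = A×B/255, rounded to nearest integer
R: 44×149/255 = 6556/255 ≈ 25.710 → 26
G: 227×33/255 = 7491/255 ≈ 29.376 → 29
B: 144×208/255 = 29952/255 ≈ 117.459 → 117
= RGB(26, 29, 117)


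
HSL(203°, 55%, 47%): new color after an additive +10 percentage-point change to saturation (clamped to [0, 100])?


Original S = 55%
Adjustment = +10 percentage points
New S = 55 + (10) = 65
Clamp to [0, 100] → 65
= HSL(203°, 65%, 47%)


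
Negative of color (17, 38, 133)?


Invert: (255-R, 255-G, 255-B)
R: 255-17 = 238
G: 255-38 = 217
B: 255-133 = 122
= RGB(238, 217, 122)


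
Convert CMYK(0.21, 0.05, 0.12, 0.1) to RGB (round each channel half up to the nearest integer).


R = 255 × (1-C) × (1-K) = 255 × 0.79 × 0.90 = 181.305 → 181
G = 255 × (1-M) × (1-K) = 255 × 0.95 × 0.90 = 218.025 → 218
B = 255 × (1-Y) × (1-K) = 255 × 0.88 × 0.90 = 201.96 → 202
= RGB(181, 218, 202)


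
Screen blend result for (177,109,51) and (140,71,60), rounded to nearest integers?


Screen: C = 255 - (255-A)×(255-B)/255, rounded to nearest integer
R: 255 - (255-177)×(255-140)/255 = 255 - 8970/255 ≈ 255 - 35.176 = 219.824 → 220
G: 255 - (255-109)×(255-71)/255 = 255 - 26864/255 ≈ 255 - 105.349 = 149.651 → 150
B: 255 - (255-51)×(255-60)/255 = 255 - 39780/255 ≈ 255 - 156.000 = 99.000 → 99
= RGB(220, 150, 99)


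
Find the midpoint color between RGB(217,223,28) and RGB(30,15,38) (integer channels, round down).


Midpoint: each channel = ⌊(C₁+C₂)/2⌋
R: ⌊(217+30)/2⌋ = 123
G: ⌊(223+15)/2⌋ = 119
B: ⌊(28+38)/2⌋ = 33
= RGB(123, 119, 33)


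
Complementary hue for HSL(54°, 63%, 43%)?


Complement = opposite side of color wheel = hue + 180°
H' = (54 + 180) mod 360 = 234°
S and L unchanged.
= HSL(234°, 63%, 43%)


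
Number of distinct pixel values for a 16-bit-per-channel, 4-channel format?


Total bits = 16 bits/channel × 4 channels = 64 bits
Distinct pixel values = 2^64
= 18,446,744,073,709,551,616 pixel values


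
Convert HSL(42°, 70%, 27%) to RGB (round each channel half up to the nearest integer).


H=42°, S=0.70, L=0.27
C = (1-|2L-1|)×S = (1-|-0.46|)×0.70 = 0.378
H' = H/60 = 42/60 ≈ 0.7000; X = C×(1-|H' mod 2 - 1|) = 0.2646
m = L - C/2 = 0.27 - 0.189 = 0.081
Sector ⌊H'⌋ = 0 → (R',G',B') = (0.378, 0.2646, 0.0)
RGB = ((R'+m)×255, (G'+m)×255, (B'+m)×255) = (117.045, 88.128, 20.655)
Round half up → RGB(117, 88, 21)


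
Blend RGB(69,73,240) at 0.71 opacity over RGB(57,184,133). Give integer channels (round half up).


C = α×F + (1-α)×B, with 1-α = 0.29
R: 0.71×69 + 0.29×57 = 48.99 + 16.53 = 65.52 → 66
G: 0.71×73 + 0.29×184 = 51.83 + 53.36 = 105.19 → 105
B: 0.71×240 + 0.29×133 = 170.40 + 38.57 = 208.97 → 209
= RGB(66, 105, 209)


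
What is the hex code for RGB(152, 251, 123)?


R = 152 → 98 (hex)
G = 251 → FB (hex)
B = 123 → 7B (hex)
Hex = #98FB7B


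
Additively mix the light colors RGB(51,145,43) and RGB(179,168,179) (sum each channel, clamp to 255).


Additive: each channel = min(255, C₁+C₂)
R: 51+179 = 230 → 230
G: 145+168 = 313 → 255
B: 43+179 = 222 → 222
= RGB(230, 255, 222)


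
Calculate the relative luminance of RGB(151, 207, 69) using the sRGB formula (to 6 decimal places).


Linearize each channel (sRGB transfer function): c = v/255; c_lin = c/12.92 if c ≤ 0.04045, else ((c+0.055)/1.055)^2.4
  R: 151/255 ≈ 0.592157 > 0.04045 → ((0.592157+0.055)/1.055)^2.4 ≈ 0.309469
  G: 207/255 ≈ 0.811765 > 0.04045 → ((0.811765+0.055)/1.055)^2.4 ≈ 0.623960
  B: 69/255 ≈ 0.270588 > 0.04045 → ((0.270588+0.055)/1.055)^2.4 ≈ 0.059511
R_lin = 0.309469, G_lin = 0.623960, B_lin = 0.059511
L = 0.2126×R + 0.7152×G + 0.0722×B
L = 0.2126×0.309469 + 0.7152×0.623960 + 0.0722×0.059511
L ≈ 0.516346


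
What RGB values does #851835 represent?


85 → 133 (R)
18 → 24 (G)
35 → 53 (B)
= RGB(133, 24, 53)


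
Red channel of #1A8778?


Color: #1A8778
R = 1A = 26
G = 87 = 135
B = 78 = 120
Red = 26


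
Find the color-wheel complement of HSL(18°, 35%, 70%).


Complement = opposite side of color wheel = hue + 180°
H' = (18 + 180) mod 360 = 198°
S and L unchanged.
= HSL(198°, 35%, 70%)


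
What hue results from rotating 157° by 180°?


New hue = (H + rotation) mod 360
New hue = (157 + 180) mod 360
= 337 mod 360
= 337°


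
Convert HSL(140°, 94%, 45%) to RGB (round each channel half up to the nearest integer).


H=140°, S=0.94, L=0.45
C = (1-|2L-1|)×S = (1-|-0.10|)×0.94 = 0.846
H' = H/60 = 140/60 ≈ 2.3333; X = C×(1-|H' mod 2 - 1|) = 0.282
m = L - C/2 = 0.45 - 0.423 = 0.027
Sector ⌊H'⌋ = 2 → (R',G',B') = (0.0, 0.846, 0.282)
RGB = ((R'+m)×255, (G'+m)×255, (B'+m)×255) = (6.885, 222.615, 78.795)
Round half up → RGB(7, 223, 79)


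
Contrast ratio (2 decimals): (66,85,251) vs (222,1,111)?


Linearize each sRGB channel c=v/255: c/12.92 if c ≤ 0.04045 else ((c+0.055)/1.055)^2.4
L = 0.2126×R_lin + 0.7152×G_lin + 0.0722×B_lin
Color 1 (66,85,251):
  R=66: 66/255≈0.2588 > 0.04045 → ((0.2588+0.055)/1.055)^2.4 ≈ 0.05448
  G=85: 85/255≈0.3333 > 0.04045 → ((0.3333+0.055)/1.055)^2.4 ≈ 0.09084
  B=251: 251/255≈0.9843 > 0.04045 → ((0.9843+0.055)/1.055)^2.4 ≈ 0.96469
  L1 = 0.2126×0.05448 + 0.7152×0.09084 + 0.0722×0.96469 ≈ 0.14620
Color 2 (222,1,111):
  R=222: 222/255≈0.8706 > 0.04045 → ((0.8706+0.055)/1.055)^2.4 ≈ 0.73046
  G=1: 1/255≈0.0039 ≤ 0.04045 → 0.0039/12.92 ≈ 0.00030
  B=111: 111/255≈0.4353 > 0.04045 → ((0.4353+0.055)/1.055)^2.4 ≈ 0.15896
  L2 = 0.2126×0.73046 + 0.7152×0.00030 + 0.0722×0.15896 ≈ 0.16699
Lighter = 0.16699, Darker = 0.14620
Ratio = (L_lighter + 0.05) / (L_darker + 0.05)
Ratio = (0.16699 + 0.05) / (0.14620 + 0.05) = 0.21699 / 0.19620 ≈ 1.1059
Ratio ≈ 1.11:1


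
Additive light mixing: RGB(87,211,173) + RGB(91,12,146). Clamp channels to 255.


Additive: each channel = min(255, C₁+C₂)
R: 87+91 = 178 → 178
G: 211+12 = 223 → 223
B: 173+146 = 319 → 255
= RGB(178, 223, 255)


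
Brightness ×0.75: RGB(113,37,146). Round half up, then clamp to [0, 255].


Multiply each channel by 0.75, round half up, clamp to [0, 255]
R: 113×0.75 = 84.75 → round → 85
G: 37×0.75 = 27.75 → round → 28
B: 146×0.75 = 109.5 → round → 110
= RGB(85, 28, 110)


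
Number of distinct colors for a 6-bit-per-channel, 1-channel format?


Total bits = 6 bits/channel × 1 channels = 6 bits
Distinct colors = 2^6
= 64 colors


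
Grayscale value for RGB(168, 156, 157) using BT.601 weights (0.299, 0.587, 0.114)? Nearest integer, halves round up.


Gray = 0.299×R + 0.587×G + 0.114×B
Gray = 0.299×168 + 0.587×156 + 0.114×157
Gray = 50.232 + 91.572 + 17.898
Gray = 159.702 → round half up → 160
Gray = 160


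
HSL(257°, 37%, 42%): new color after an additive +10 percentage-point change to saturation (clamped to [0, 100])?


Original S = 37%
Adjustment = +10 percentage points
New S = 37 + (10) = 47
Clamp to [0, 100] → 47
= HSL(257°, 47%, 42%)


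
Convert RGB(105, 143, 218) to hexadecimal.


R = 105 → 69 (hex)
G = 143 → 8F (hex)
B = 218 → DA (hex)
Hex = #698FDA


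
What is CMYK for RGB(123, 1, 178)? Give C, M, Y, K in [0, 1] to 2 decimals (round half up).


R'=123/255≈0.4824, G'=1/255≈0.0039, B'=178/255≈0.6980
K = 1 - max(R',G',B') = 1 - 178/255 = 77/255 = 0.30196… → 0.30
(1-R'-K)/(1-K) simplifies to (max-R)/max with max = 178:
C = (178-123)/178 = 55/178 = 0.30898… → 0.31
M = (178-1)/178 = 177/178 = 0.99438… → 0.99
Y = (178-178)/178 = 0/178 = 0 → 0.00
= CMYK(0.31, 0.99, 0.00, 0.30)


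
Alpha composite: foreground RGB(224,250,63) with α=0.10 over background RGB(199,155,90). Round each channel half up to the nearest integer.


C = α×F + (1-α)×B, with 1-α = 0.90
R: 0.10×224 + 0.90×199 = 22.40 + 179.10 = 201.50 → 202
G: 0.10×250 + 0.90×155 = 25.00 + 139.50 = 164.50 → 165
B: 0.10×63 + 0.90×90 = 6.30 + 81.00 = 87.30 → 87
= RGB(202, 165, 87)


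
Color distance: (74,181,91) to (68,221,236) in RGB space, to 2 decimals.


d = √[(R₁-R₂)² + (G₁-G₂)² + (B₁-B₂)²]
d = √[(74-68)² + (181-221)² + (91-236)²]
d = √[36 + 1600 + 21025]
d = √22661
d ≈ 150.54


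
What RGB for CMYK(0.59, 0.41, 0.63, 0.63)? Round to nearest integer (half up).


R = 255 × (1-C) × (1-K) = 255 × 0.41 × 0.37 = 38.6835 → 39
G = 255 × (1-M) × (1-K) = 255 × 0.59 × 0.37 = 55.6665 → 56
B = 255 × (1-Y) × (1-K) = 255 × 0.37 × 0.37 = 34.9095 → 35
= RGB(39, 56, 35)


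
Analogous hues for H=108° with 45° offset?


Base hue: 108°
Left analog: (108 - 45) mod 360 = 63°
Right analog: (108 + 45) mod 360 = 153°
Analogous hues = 63° and 153°


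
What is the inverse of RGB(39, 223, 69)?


Invert: (255-R, 255-G, 255-B)
R: 255-39 = 216
G: 255-223 = 32
B: 255-69 = 186
= RGB(216, 32, 186)


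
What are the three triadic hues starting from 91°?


Triadic: equally spaced at 120° intervals
H1 = 91°
H2 = (91 + 120) mod 360 = 211°
H3 = (91 + 240) mod 360 = 331°
Triadic = 91°, 211°, 331°


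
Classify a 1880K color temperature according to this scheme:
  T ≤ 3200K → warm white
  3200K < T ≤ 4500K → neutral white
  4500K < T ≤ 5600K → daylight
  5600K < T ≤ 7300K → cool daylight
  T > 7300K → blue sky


Temperature: 1880K
1880K ≤ 3200K → warm white
Classification: warm white


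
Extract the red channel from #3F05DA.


Color: #3F05DA
R = 3F = 63
G = 05 = 5
B = DA = 218
Red = 63


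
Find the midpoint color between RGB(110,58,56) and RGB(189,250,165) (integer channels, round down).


Midpoint: each channel = ⌊(C₁+C₂)/2⌋
R: ⌊(110+189)/2⌋ = 149
G: ⌊(58+250)/2⌋ = 154
B: ⌊(56+165)/2⌋ = 110
= RGB(149, 154, 110)


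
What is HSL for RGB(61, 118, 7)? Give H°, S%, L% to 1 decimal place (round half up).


Normalize: R'=61/255≈0.2392, G'=118/255≈0.4627, B'=7/255≈0.0275
Max=118/255, Min=7/255, Δ=Max-Min=111/255
L = (Max+Min)/2 = (118+7)/510 = 125/510 = 0.24509… → L = 24.5%
L ≤ 0.5 → S = Δ/(Max+Min) = 111/(118+7) = 111/125 = 0.888 → S = 88.8%
(the 1/255 factors cancel in S and H, so raw channel differences can be used)
Max is G' → H = 60 × ((B-R)/Δ + 2) = 60 × ((7-61)/111 + 2)
  -54/111 + 2 = -0.4864… + 2 = 1.5135…
  H = 60 × 1.5135… = 90.810…° → H = 90.8°
= HSL(90.8°, 88.8%, 24.5%)


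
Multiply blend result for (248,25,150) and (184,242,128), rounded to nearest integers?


Multiply: C = A×B/255, rounded to nearest integer
R: 248×184/255 = 45632/255 ≈ 178.949 → 179
G: 25×242/255 = 6050/255 ≈ 23.725 → 24
B: 150×128/255 = 19200/255 ≈ 75.294 → 75
= RGB(179, 24, 75)


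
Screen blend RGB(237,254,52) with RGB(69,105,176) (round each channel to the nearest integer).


Screen: C = 255 - (255-A)×(255-B)/255, rounded to nearest integer
R: 255 - (255-237)×(255-69)/255 = 255 - 3348/255 ≈ 255 - 13.129 = 241.871 → 242
G: 255 - (255-254)×(255-105)/255 = 255 - 150/255 ≈ 255 - 0.588 = 254.412 → 254
B: 255 - (255-52)×(255-176)/255 = 255 - 16037/255 ≈ 255 - 62.890 = 192.110 → 192
= RGB(242, 254, 192)


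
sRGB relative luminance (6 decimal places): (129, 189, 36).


Linearize each channel (sRGB transfer function): c = v/255; c_lin = c/12.92 if c ≤ 0.04045, else ((c+0.055)/1.055)^2.4
  R: 129/255 ≈ 0.505882 > 0.04045 → ((0.505882+0.055)/1.055)^2.4 ≈ 0.219526
  G: 189/255 ≈ 0.741176 > 0.04045 → ((0.741176+0.055)/1.055)^2.4 ≈ 0.508881
  B: 36/255 ≈ 0.141176 > 0.04045 → ((0.141176+0.055)/1.055)^2.4 ≈ 0.017642
R_lin = 0.219526, G_lin = 0.508881, B_lin = 0.017642
L = 0.2126×R + 0.7152×G + 0.0722×B
L = 0.2126×0.219526 + 0.7152×0.508881 + 0.0722×0.017642
L ≈ 0.411897


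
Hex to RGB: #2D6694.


2D → 45 (R)
66 → 102 (G)
94 → 148 (B)
= RGB(45, 102, 148)


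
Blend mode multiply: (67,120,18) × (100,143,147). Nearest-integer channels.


Multiply: C = A×B/255, rounded to nearest integer
R: 67×100/255 = 6700/255 ≈ 26.275 → 26
G: 120×143/255 = 17160/255 ≈ 67.294 → 67
B: 18×147/255 = 2646/255 ≈ 10.376 → 10
= RGB(26, 67, 10)


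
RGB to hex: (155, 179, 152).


R = 155 → 9B (hex)
G = 179 → B3 (hex)
B = 152 → 98 (hex)
Hex = #9BB398


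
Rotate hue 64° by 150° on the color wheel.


New hue = (H + rotation) mod 360
New hue = (64 + 150) mod 360
= 214 mod 360
= 214°


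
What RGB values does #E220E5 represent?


E2 → 226 (R)
20 → 32 (G)
E5 → 229 (B)
= RGB(226, 32, 229)


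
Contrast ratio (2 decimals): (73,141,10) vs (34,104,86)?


Linearize each sRGB channel c=v/255: c/12.92 if c ≤ 0.04045 else ((c+0.055)/1.055)^2.4
L = 0.2126×R_lin + 0.7152×G_lin + 0.0722×B_lin
Color 1 (73,141,10):
  R=73: 73/255≈0.2863 > 0.04045 → ((0.2863+0.055)/1.055)^2.4 ≈ 0.06663
  G=141: 141/255≈0.5529 > 0.04045 → ((0.5529+0.055)/1.055)^2.4 ≈ 0.26636
  B=10: 10/255≈0.0392 ≤ 0.04045 → 0.0392/12.92 ≈ 0.00304
  L1 = 0.2126×0.06663 + 0.7152×0.26636 + 0.0722×0.00304 ≈ 0.20488
Color 2 (34,104,86):
  R=34: 34/255≈0.1333 > 0.04045 → ((0.1333+0.055)/1.055)^2.4 ≈ 0.01600
  G=104: 104/255≈0.4078 > 0.04045 → ((0.4078+0.055)/1.055)^2.4 ≈ 0.13843
  B=86: 86/255≈0.3373 > 0.04045 → ((0.3373+0.055)/1.055)^2.4 ≈ 0.09306
  L2 = 0.2126×0.01600 + 0.7152×0.13843 + 0.0722×0.09306 ≈ 0.10913
Lighter = 0.20488, Darker = 0.10913
Ratio = (L_lighter + 0.05) / (L_darker + 0.05)
Ratio = (0.20488 + 0.05) / (0.10913 + 0.05) = 0.25488 / 0.15913 ≈ 1.6018
Ratio ≈ 1.60:1


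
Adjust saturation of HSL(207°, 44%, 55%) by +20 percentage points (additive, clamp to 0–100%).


Original S = 44%
Adjustment = +20 percentage points
New S = 44 + (20) = 64
Clamp to [0, 100] → 64
= HSL(207°, 64%, 55%)


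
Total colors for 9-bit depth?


Colors = 2^bits = 2^9
= 512 colors


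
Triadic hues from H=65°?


Triadic: equally spaced at 120° intervals
H1 = 65°
H2 = (65 + 120) mod 360 = 185°
H3 = (65 + 240) mod 360 = 305°
Triadic = 65°, 185°, 305°


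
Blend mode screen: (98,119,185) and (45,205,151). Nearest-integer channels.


Screen: C = 255 - (255-A)×(255-B)/255, rounded to nearest integer
R: 255 - (255-98)×(255-45)/255 = 255 - 32970/255 ≈ 255 - 129.294 = 125.706 → 126
G: 255 - (255-119)×(255-205)/255 = 255 - 6800/255 ≈ 255 - 26.667 = 228.333 → 228
B: 255 - (255-185)×(255-151)/255 = 255 - 7280/255 ≈ 255 - 28.549 = 226.451 → 226
= RGB(126, 228, 226)


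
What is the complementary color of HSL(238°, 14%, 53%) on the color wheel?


Complement = opposite side of color wheel = hue + 180°
H' = (238 + 180) mod 360 = 58°
S and L unchanged.
= HSL(58°, 14%, 53%)


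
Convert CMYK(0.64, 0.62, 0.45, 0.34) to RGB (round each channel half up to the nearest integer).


R = 255 × (1-C) × (1-K) = 255 × 0.36 × 0.66 = 60.588 → 61
G = 255 × (1-M) × (1-K) = 255 × 0.38 × 0.66 = 63.954 → 64
B = 255 × (1-Y) × (1-K) = 255 × 0.55 × 0.66 = 92.565 → 93
= RGB(61, 64, 93)


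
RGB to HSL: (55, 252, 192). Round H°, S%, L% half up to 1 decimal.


Normalize: R'=55/255≈0.2157, G'=252/255≈0.9882, B'=192/255≈0.7529
Max=252/255, Min=55/255, Δ=Max-Min=197/255
L = (Max+Min)/2 = (252+55)/510 = 307/510 = 0.60196… → L = 60.2%
L > 0.5 → S = Δ/(2-Max-Min) = 197/(510-252-55) = 197/203 = 0.97044… → S = 97.0%
(the 1/255 factors cancel in S and H, so raw channel differences can be used)
Max is G' → H = 60 × ((B-R)/Δ + 2) = 60 × ((192-55)/197 + 2)
  137/197 + 2 = 0.6954… + 2 = 2.6954…
  H = 60 × 2.6954… = 161.725…° → H = 161.7°
= HSL(161.7°, 97.0%, 60.2%)


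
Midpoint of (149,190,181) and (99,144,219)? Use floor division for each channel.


Midpoint: each channel = ⌊(C₁+C₂)/2⌋
R: ⌊(149+99)/2⌋ = 124
G: ⌊(190+144)/2⌋ = 167
B: ⌊(181+219)/2⌋ = 200
= RGB(124, 167, 200)


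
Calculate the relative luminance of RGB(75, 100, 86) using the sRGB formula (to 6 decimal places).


Linearize each channel (sRGB transfer function): c = v/255; c_lin = c/12.92 if c ≤ 0.04045, else ((c+0.055)/1.055)^2.4
  R: 75/255 ≈ 0.294118 > 0.04045 → ((0.294118+0.055)/1.055)^2.4 ≈ 0.070360
  G: 100/255 ≈ 0.392157 > 0.04045 → ((0.392157+0.055)/1.055)^2.4 ≈ 0.127438
  B: 86/255 ≈ 0.337255 > 0.04045 → ((0.337255+0.055)/1.055)^2.4 ≈ 0.093059
R_lin = 0.070360, G_lin = 0.127438, B_lin = 0.093059
L = 0.2126×R + 0.7152×G + 0.0722×B
L = 0.2126×0.070360 + 0.7152×0.127438 + 0.0722×0.093059
L ≈ 0.112821


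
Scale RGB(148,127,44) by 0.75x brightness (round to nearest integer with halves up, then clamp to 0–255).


Multiply each channel by 0.75, round half up, clamp to [0, 255]
R: 148×0.75 = 111
G: 127×0.75 = 95.25 → round → 95
B: 44×0.75 = 33
= RGB(111, 95, 33)


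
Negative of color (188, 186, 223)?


Invert: (255-R, 255-G, 255-B)
R: 255-188 = 67
G: 255-186 = 69
B: 255-223 = 32
= RGB(67, 69, 32)


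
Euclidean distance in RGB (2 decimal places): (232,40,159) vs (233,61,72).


d = √[(R₁-R₂)² + (G₁-G₂)² + (B₁-B₂)²]
d = √[(232-233)² + (40-61)² + (159-72)²]
d = √[1 + 441 + 7569]
d = √8011
d ≈ 89.50


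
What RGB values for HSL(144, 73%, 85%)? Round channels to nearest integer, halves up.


H=144°, S=0.73, L=0.85
C = (1-|2L-1|)×S = (1-|0.70|)×0.73 = 0.219
H' = H/60 = 144/60 ≈ 2.4000; X = C×(1-|H' mod 2 - 1|) = 0.0876
m = L - C/2 = 0.85 - 0.1095 = 0.7405
Sector ⌊H'⌋ = 2 → (R',G',B') = (0.0, 0.219, 0.0876)
RGB = ((R'+m)×255, (G'+m)×255, (B'+m)×255) = (188.8275, 244.6725, 211.1655)
Round half up → RGB(189, 245, 211)


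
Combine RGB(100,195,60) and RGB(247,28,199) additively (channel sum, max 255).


Additive: each channel = min(255, C₁+C₂)
R: 100+247 = 347 → 255
G: 195+28 = 223 → 223
B: 60+199 = 259 → 255
= RGB(255, 223, 255)


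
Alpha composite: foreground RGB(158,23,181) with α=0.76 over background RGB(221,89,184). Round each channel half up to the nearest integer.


C = α×F + (1-α)×B, with 1-α = 0.24
R: 0.76×158 + 0.24×221 = 120.08 + 53.04 = 173.12 → 173
G: 0.76×23 + 0.24×89 = 17.48 + 21.36 = 38.84 → 39
B: 0.76×181 + 0.24×184 = 137.56 + 44.16 = 181.72 → 182
= RGB(173, 39, 182)


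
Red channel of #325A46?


Color: #325A46
R = 32 = 50
G = 5A = 90
B = 46 = 70
Red = 50


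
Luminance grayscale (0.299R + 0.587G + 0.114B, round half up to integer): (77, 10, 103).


Gray = 0.299×R + 0.587×G + 0.114×B
Gray = 0.299×77 + 0.587×10 + 0.114×103
Gray = 23.023 + 5.870 + 11.742
Gray = 40.635 → round half up → 41
Gray = 41


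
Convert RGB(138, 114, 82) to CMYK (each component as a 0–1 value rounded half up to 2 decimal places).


R'=138/255≈0.5412, G'=114/255≈0.4471, B'=82/255≈0.3216
K = 1 - max(R',G',B') = 1 - 138/255 = 117/255 = 0.45882… → 0.46
(1-R'-K)/(1-K) simplifies to (max-R)/max with max = 138:
C = (138-138)/138 = 0/138 = 0 → 0.00
M = (138-114)/138 = 24/138 = 0.17391… → 0.17
Y = (138-82)/138 = 56/138 = 0.40579… → 0.41
= CMYK(0.00, 0.17, 0.41, 0.46)


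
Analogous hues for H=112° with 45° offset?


Base hue: 112°
Left analog: (112 - 45) mod 360 = 67°
Right analog: (112 + 45) mod 360 = 157°
Analogous hues = 67° and 157°


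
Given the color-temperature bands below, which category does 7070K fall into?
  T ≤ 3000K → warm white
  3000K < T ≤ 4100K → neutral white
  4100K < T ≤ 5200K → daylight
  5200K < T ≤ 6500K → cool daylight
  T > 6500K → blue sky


Temperature: 7070K
7070K > 6500K → blue sky
Classification: blue sky


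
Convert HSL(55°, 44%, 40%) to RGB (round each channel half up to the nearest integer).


H=55°, S=0.44, L=0.40
C = (1-|2L-1|)×S = (1-|-0.20|)×0.44 = 0.352
H' = H/60 = 55/60 ≈ 0.9167; X = C×(1-|H' mod 2 - 1|) ≈ 0.3227
m = L - C/2 = 0.40 - 0.176 = 0.224
Sector ⌊H'⌋ = 0 → (R',G',B') = (0.352, ≈0.3227, 0.0)
RGB = ((R'+m)×255, (G'+m)×255, (B'+m)×255) = (146.88, 139.4, 57.12)
Round half up → RGB(147, 139, 57)


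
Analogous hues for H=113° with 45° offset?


Base hue: 113°
Left analog: (113 - 45) mod 360 = 68°
Right analog: (113 + 45) mod 360 = 158°
Analogous hues = 68° and 158°


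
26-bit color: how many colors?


Colors = 2^bits = 2^26
= 67,108,864 colors


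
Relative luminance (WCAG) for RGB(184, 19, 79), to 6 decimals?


Linearize each channel (sRGB transfer function): c = v/255; c_lin = c/12.92 if c ≤ 0.04045, else ((c+0.055)/1.055)^2.4
  R: 184/255 ≈ 0.721569 > 0.04045 → ((0.721569+0.055)/1.055)^2.4 ≈ 0.479320
  G: 19/255 ≈ 0.074510 > 0.04045 → ((0.074510+0.055)/1.055)^2.4 ≈ 0.006512
  B: 79/255 ≈ 0.309804 > 0.04045 → ((0.309804+0.055)/1.055)^2.4 ≈ 0.078187
R_lin = 0.479320, G_lin = 0.006512, B_lin = 0.078187
L = 0.2126×R + 0.7152×G + 0.0722×B
L = 0.2126×0.479320 + 0.7152×0.006512 + 0.0722×0.078187
L ≈ 0.112206


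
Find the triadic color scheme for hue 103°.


Triadic: equally spaced at 120° intervals
H1 = 103°
H2 = (103 + 120) mod 360 = 223°
H3 = (103 + 240) mod 360 = 343°
Triadic = 103°, 223°, 343°


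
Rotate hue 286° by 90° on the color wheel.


New hue = (H + rotation) mod 360
New hue = (286 + 90) mod 360
= 376 mod 360
= 16°


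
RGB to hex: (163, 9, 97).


R = 163 → A3 (hex)
G = 9 → 09 (hex)
B = 97 → 61 (hex)
Hex = #A30961


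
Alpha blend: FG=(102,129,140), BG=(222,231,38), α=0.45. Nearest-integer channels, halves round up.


C = α×F + (1-α)×B, with 1-α = 0.55
R: 0.45×102 + 0.55×222 = 45.90 + 122.10 = 168.00 → 168
G: 0.45×129 + 0.55×231 = 58.05 + 127.05 = 185.10 → 185
B: 0.45×140 + 0.55×38 = 63.00 + 20.90 = 83.90 → 84
= RGB(168, 185, 84)


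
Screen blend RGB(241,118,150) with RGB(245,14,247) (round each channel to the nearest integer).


Screen: C = 255 - (255-A)×(255-B)/255, rounded to nearest integer
R: 255 - (255-241)×(255-245)/255 = 255 - 140/255 ≈ 255 - 0.549 = 254.451 → 254
G: 255 - (255-118)×(255-14)/255 = 255 - 33017/255 ≈ 255 - 129.478 = 125.522 → 126
B: 255 - (255-150)×(255-247)/255 = 255 - 840/255 ≈ 255 - 3.294 = 251.706 → 252
= RGB(254, 126, 252)


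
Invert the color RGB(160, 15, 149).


Invert: (255-R, 255-G, 255-B)
R: 255-160 = 95
G: 255-15 = 240
B: 255-149 = 106
= RGB(95, 240, 106)


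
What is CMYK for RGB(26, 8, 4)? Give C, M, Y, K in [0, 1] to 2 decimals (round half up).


R'=26/255≈0.1020, G'=8/255≈0.0314, B'=4/255≈0.0157
K = 1 - max(R',G',B') = 1 - 26/255 = 229/255 = 0.89803… → 0.90
(1-R'-K)/(1-K) simplifies to (max-R)/max with max = 26:
C = (26-26)/26 = 0/26 = 0 → 0.00
M = (26-8)/26 = 18/26 = 0.69230… → 0.69
Y = (26-4)/26 = 22/26 = 0.84615… → 0.85
= CMYK(0.00, 0.69, 0.85, 0.90)


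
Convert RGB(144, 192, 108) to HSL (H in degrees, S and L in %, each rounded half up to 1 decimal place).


Normalize: R'=144/255≈0.5647, G'=192/255≈0.7529, B'=108/255≈0.4235
Max=192/255, Min=108/255, Δ=Max-Min=84/255
L = (Max+Min)/2 = (192+108)/510 = 300/510 = 0.58823… → L = 58.8%
L > 0.5 → S = Δ/(2-Max-Min) = 84/(510-192-108) = 84/210 = 0.4 → S = 40.0%
(the 1/255 factors cancel in S and H, so raw channel differences can be used)
Max is G' → H = 60 × ((B-R)/Δ + 2) = 60 × ((108-144)/84 + 2)
  -36/84 + 2 = -0.4285… + 2 = 1.5714…
  H = 60 × 1.5714… = 94.285…° → H = 94.3°
= HSL(94.3°, 40.0%, 58.8%)
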